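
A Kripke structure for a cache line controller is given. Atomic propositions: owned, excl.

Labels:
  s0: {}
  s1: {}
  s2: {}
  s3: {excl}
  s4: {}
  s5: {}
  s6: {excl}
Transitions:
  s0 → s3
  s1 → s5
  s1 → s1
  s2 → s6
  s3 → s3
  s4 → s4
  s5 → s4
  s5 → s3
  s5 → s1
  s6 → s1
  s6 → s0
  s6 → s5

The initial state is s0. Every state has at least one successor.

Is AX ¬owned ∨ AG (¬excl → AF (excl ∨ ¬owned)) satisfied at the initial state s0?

Satisfied

States satisfying ¬owned: {s0, s1, s2, s3, s4, s5, s6}.
States satisfying AX ¬owned: {s0, s1, s2, s3, s4, s5, s6}.
States satisfying ¬excl → AF (excl ∨ ¬owned): {s0, s1, s2, s3, s4, s5, s6}.
States satisfying AG (¬excl → AF (excl ∨ ¬owned)): {s0, s1, s2, s3, s4, s5, s6}.
States satisfying AX ¬owned ∨ AG (¬excl → AF (excl ∨ ¬owned)): {s0, s1, s2, s3, s4, s5, s6}.
s0 ∈ Sat(AX ¬owned ∨ AG (¬excl → AF (excl ∨ ¬owned))).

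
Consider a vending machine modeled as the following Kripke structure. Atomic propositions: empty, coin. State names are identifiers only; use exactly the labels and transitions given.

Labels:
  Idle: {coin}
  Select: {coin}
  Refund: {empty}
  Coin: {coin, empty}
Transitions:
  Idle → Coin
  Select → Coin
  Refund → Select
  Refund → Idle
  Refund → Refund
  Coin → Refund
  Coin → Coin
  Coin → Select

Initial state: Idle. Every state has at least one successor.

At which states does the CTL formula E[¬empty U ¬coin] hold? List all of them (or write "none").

{Refund}

States satisfying ¬empty: {Idle, Select}.
States satisfying ¬coin: {Refund}.
States satisfying E[¬empty U ¬coin]: {Refund}.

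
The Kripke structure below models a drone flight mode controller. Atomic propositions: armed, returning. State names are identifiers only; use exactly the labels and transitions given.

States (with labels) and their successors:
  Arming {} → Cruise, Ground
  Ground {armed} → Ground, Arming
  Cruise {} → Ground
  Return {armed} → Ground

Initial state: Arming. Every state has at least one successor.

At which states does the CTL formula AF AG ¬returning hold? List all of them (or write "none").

States satisfying AG ¬returning: {Arming, Ground, Cruise, Return}.
States satisfying AF AG ¬returning: {Arming, Ground, Cruise, Return}.

{Arming, Ground, Cruise, Return}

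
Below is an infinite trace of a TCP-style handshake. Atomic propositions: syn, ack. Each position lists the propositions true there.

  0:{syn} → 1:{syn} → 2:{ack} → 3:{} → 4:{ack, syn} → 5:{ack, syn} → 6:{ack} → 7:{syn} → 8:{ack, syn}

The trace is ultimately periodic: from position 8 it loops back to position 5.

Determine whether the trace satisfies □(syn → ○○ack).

syn → ○○ack must hold at every position from 0 onward. It fails at position 1, so □(syn → ○○ack) is false.
Positions where syn holds: 0, 1, 4, 5, 7, 8.
Check ○○ack at each: 0→ok, 1→fails, 4→ok, 5→fails, 7→ok, 8→ok.

Does not hold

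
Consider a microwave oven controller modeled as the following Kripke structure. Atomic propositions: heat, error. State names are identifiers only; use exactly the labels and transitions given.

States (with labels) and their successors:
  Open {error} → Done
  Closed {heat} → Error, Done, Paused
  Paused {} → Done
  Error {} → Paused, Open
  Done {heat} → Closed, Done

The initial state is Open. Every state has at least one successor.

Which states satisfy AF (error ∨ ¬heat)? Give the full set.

{Open, Paused, Error}

States satisfying error ∨ ¬heat: {Open, Paused, Error}.
States satisfying AF (error ∨ ¬heat): {Open, Paused, Error}.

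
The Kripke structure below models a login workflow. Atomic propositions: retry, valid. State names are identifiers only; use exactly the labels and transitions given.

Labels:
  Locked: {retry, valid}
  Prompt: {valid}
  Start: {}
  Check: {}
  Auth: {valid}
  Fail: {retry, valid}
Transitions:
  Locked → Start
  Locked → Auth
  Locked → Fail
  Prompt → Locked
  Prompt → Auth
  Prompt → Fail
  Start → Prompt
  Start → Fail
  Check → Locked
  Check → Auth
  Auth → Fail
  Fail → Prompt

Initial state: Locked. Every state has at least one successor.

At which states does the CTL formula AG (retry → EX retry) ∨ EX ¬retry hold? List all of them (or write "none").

{Locked, Prompt, Start, Check, Fail}

States satisfying retry → EX retry: {Locked, Prompt, Start, Check, Auth}.
States satisfying AG (retry → EX retry): ∅.
States satisfying ¬retry: {Prompt, Start, Check, Auth}.
States satisfying EX ¬retry: {Locked, Prompt, Start, Check, Fail}.
States satisfying AG (retry → EX retry) ∨ EX ¬retry: {Locked, Prompt, Start, Check, Fail}.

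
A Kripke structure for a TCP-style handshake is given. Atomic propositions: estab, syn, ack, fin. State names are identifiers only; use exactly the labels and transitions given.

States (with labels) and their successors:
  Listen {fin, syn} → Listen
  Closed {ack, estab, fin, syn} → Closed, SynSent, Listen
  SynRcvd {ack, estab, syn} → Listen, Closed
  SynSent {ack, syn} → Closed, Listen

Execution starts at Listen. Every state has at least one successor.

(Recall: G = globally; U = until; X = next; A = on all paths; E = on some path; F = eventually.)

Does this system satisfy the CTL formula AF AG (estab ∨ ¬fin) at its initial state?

Does not hold

States satisfying AG (estab ∨ ¬fin): ∅.
States satisfying AF AG (estab ∨ ¬fin): ∅.
There is a path from Listen along which AG (estab ∨ ¬fin) never holds.
Listen ∉ Sat(AF AG (estab ∨ ¬fin)).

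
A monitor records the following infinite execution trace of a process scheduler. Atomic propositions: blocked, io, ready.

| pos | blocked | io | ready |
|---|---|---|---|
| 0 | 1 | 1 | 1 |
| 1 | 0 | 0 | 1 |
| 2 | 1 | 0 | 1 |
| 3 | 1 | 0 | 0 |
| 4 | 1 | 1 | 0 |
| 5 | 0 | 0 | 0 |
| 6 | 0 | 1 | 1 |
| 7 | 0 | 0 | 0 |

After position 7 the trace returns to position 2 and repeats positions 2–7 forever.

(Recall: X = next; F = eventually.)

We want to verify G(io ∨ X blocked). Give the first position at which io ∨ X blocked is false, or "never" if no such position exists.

Check io ∨ X blocked at each position in order: 0 ✓, 1 ✓, 2 ✓, 3 ✓, 4 ✓.
At position 5 the labels are {} and the next position 6 has {io, ready}, so io ∨ X blocked is false there. This is the first violation.

5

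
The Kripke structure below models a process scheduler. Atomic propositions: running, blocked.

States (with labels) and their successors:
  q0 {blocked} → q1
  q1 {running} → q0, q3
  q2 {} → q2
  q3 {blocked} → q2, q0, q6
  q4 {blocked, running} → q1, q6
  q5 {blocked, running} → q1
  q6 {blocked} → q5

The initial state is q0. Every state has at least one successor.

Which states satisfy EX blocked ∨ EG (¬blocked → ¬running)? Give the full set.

States satisfying blocked: {q0, q3, q4, q5, q6}.
States satisfying EX blocked: {q1, q3, q4, q6}.
States satisfying ¬blocked → ¬running: {q0, q2, q3, q4, q5, q6}.
States satisfying EG (¬blocked → ¬running): {q2, q3}.
States satisfying EX blocked ∨ EG (¬blocked → ¬running): {q1, q2, q3, q4, q6}.

{q1, q2, q3, q4, q6}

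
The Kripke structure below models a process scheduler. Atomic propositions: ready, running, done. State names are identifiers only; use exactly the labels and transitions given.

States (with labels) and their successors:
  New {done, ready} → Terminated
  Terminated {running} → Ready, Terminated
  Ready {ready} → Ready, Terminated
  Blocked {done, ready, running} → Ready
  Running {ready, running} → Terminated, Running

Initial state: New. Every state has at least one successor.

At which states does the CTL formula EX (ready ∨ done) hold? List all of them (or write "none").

States satisfying ready ∨ done: {New, Ready, Blocked, Running}.
States satisfying EX (ready ∨ done): {Terminated, Ready, Blocked, Running}.

{Terminated, Ready, Blocked, Running}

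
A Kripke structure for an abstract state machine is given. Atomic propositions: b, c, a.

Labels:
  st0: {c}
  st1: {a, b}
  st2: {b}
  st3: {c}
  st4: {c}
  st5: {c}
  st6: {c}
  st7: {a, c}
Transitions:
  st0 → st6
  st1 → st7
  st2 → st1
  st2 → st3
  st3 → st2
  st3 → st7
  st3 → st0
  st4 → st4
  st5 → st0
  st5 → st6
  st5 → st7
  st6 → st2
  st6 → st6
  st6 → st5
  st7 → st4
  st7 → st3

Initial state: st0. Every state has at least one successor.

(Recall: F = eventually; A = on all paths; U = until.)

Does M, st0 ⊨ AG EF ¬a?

Satisfied

States satisfying EF ¬a: {st0, st1, st2, st3, st4, st5, st6, st7}.
States satisfying AG EF ¬a: {st0, st1, st2, st3, st4, st5, st6, st7}.
Every state reachable from st0 satisfies EF ¬a.
st0 ∈ Sat(AG EF ¬a).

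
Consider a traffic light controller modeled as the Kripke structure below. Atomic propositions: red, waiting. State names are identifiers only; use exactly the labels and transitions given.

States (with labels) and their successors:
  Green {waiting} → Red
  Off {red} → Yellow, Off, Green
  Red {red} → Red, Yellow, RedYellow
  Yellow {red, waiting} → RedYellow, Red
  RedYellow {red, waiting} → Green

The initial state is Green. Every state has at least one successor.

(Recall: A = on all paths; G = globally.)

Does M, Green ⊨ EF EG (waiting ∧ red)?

States satisfying EG (waiting ∧ red): ∅.
States satisfying EF EG (waiting ∧ red): ∅.
No suitable path/successor from Green witnesses the formula.
Green ∉ Sat(EF EG (waiting ∧ red)).

Does not hold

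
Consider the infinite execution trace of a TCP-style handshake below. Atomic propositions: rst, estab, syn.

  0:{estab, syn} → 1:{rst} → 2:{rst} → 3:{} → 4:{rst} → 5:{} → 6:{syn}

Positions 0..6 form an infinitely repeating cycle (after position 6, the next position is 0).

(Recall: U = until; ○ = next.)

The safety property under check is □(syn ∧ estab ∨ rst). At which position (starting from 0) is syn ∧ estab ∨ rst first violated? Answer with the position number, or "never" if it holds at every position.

Check syn ∧ estab ∨ rst at each position in order: 0 ✓, 1 ✓, 2 ✓.
At position 3 the labels are {}, so syn ∧ estab ∨ rst is false there. This is the first violation.

3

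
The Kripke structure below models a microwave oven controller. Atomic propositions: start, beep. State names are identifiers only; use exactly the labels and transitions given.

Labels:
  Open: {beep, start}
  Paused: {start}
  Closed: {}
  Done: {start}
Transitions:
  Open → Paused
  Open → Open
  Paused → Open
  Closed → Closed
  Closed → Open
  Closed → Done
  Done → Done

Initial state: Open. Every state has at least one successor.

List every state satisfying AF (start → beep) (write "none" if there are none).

{Open, Paused, Closed}

States satisfying start → beep: {Open, Closed}.
States satisfying AF (start → beep): {Open, Paused, Closed}.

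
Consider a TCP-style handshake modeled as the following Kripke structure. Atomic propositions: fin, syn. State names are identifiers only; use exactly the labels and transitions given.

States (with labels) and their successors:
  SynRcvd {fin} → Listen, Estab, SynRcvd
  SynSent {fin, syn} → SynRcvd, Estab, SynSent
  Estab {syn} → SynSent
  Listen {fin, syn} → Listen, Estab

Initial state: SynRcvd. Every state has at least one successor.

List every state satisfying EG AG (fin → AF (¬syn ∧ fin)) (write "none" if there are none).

States satisfying AG (fin → AF (¬syn ∧ fin)): ∅.
States satisfying EG AG (fin → AF (¬syn ∧ fin)): ∅.

none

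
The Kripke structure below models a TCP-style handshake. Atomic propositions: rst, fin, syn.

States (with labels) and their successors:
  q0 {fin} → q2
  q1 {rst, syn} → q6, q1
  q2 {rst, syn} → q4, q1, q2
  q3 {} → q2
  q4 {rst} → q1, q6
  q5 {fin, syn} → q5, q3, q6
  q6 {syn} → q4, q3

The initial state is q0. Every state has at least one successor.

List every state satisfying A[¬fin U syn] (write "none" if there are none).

States satisfying ¬fin: {q1, q2, q3, q4, q6}.
States satisfying syn: {q1, q2, q5, q6}.
States satisfying A[¬fin U syn]: {q1, q2, q3, q4, q5, q6}.

{q1, q2, q3, q4, q5, q6}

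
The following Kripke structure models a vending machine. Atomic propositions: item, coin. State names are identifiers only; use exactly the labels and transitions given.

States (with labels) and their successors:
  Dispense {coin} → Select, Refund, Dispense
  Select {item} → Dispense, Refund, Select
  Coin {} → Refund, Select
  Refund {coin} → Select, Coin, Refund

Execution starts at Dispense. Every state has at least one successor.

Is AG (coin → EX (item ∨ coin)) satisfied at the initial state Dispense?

States satisfying coin → EX (item ∨ coin): {Dispense, Select, Coin, Refund}.
States satisfying AG (coin → EX (item ∨ coin)): {Dispense, Select, Coin, Refund}.
Every state reachable from Dispense satisfies coin → EX (item ∨ coin).
Dispense ∈ Sat(AG (coin → EX (item ∨ coin))).

Yes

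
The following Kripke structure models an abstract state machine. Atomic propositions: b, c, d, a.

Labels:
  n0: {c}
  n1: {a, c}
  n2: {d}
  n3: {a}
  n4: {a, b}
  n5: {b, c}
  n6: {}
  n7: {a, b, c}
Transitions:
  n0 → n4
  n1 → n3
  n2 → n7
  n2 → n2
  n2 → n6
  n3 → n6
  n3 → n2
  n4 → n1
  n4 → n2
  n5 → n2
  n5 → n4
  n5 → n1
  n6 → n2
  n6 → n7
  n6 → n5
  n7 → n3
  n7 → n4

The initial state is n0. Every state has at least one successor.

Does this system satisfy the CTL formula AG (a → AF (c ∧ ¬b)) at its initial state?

Does not hold

States satisfying a → AF (c ∧ ¬b): {n0, n1, n2, n5, n6}.
States satisfying AG (a → AF (c ∧ ¬b)): ∅.
n3 is reachable from n0 and violates a → AF (c ∧ ¬b), so AG fails at n0.
n0 ∉ Sat(AG (a → AF (c ∧ ¬b))).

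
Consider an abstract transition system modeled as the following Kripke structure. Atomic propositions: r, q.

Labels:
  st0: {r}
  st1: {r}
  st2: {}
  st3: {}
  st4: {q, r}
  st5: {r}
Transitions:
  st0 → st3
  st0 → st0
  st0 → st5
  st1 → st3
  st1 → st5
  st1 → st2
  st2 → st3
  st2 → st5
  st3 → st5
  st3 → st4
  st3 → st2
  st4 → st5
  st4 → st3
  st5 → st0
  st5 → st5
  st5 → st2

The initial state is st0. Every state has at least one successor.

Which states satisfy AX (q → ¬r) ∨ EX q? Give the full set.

States satisfying q → ¬r: {st0, st1, st2, st3, st5}.
States satisfying AX (q → ¬r): {st0, st1, st2, st4, st5}.
States satisfying q: {st4}.
States satisfying EX q: {st3}.
States satisfying AX (q → ¬r) ∨ EX q: {st0, st1, st2, st3, st4, st5}.

{st0, st1, st2, st3, st4, st5}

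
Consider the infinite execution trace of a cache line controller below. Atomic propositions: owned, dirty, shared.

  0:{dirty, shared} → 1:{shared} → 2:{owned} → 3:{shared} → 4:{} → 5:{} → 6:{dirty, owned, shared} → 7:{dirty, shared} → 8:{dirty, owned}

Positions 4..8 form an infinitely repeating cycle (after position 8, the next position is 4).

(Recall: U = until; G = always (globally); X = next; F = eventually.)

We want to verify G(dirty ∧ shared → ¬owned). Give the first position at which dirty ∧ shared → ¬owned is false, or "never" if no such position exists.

Check dirty ∧ shared → ¬owned at each position in order: 0 ✓, 1 ✓, 2 ✓, 3 ✓, 4 ✓, 5 ✓.
At position 6 the labels are {dirty, owned, shared}, so dirty ∧ shared → ¬owned is false there. This is the first violation.

6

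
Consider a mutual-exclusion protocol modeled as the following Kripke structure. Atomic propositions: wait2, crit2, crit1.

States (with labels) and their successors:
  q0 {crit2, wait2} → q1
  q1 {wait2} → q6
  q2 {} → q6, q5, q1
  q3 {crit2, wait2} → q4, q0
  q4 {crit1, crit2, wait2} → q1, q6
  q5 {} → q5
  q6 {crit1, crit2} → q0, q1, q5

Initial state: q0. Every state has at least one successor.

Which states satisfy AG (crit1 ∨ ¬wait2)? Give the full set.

States satisfying crit1 ∨ ¬wait2: {q2, q4, q5, q6}.
States satisfying AG (crit1 ∨ ¬wait2): {q5}.

{q5}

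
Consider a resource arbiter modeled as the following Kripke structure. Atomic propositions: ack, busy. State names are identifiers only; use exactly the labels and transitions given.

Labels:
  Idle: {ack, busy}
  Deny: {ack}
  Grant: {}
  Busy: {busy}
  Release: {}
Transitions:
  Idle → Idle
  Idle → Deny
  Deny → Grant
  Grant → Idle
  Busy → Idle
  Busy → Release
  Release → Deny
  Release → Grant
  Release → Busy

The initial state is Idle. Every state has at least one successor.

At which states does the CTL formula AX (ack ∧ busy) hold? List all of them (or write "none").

{Grant}

States satisfying ack ∧ busy: {Idle}.
States satisfying AX (ack ∧ busy): {Grant}.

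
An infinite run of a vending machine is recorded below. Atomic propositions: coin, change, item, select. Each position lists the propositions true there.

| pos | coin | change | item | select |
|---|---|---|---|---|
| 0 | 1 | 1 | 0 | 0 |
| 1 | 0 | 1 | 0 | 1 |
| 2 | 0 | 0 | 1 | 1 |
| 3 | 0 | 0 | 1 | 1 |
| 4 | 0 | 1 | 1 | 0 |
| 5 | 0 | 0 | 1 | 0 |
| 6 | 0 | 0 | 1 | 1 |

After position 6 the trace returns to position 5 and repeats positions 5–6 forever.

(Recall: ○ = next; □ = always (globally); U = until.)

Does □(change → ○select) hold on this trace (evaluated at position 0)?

Does not hold

change → ○select must hold at every position from 0 onward. It fails at position 4, so □(change → ○select) is false.
Positions where change holds: 0, 1, 4.
Check ○select at each: 0→ok, 1→ok, 4→fails.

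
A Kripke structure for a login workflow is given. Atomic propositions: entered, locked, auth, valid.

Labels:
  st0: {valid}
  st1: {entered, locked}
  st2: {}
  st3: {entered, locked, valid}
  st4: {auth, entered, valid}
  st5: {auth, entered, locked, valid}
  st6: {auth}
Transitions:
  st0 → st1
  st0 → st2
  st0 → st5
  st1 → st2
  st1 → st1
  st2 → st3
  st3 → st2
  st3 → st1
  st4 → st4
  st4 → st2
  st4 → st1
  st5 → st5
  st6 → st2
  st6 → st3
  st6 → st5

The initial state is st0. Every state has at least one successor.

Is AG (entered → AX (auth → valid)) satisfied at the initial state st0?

States satisfying entered → AX (auth → valid): {st0, st1, st2, st3, st4, st5, st6}.
States satisfying AG (entered → AX (auth → valid)): {st0, st1, st2, st3, st4, st5, st6}.
Every state reachable from st0 satisfies entered → AX (auth → valid).
st0 ∈ Sat(AG (entered → AX (auth → valid))).

Holds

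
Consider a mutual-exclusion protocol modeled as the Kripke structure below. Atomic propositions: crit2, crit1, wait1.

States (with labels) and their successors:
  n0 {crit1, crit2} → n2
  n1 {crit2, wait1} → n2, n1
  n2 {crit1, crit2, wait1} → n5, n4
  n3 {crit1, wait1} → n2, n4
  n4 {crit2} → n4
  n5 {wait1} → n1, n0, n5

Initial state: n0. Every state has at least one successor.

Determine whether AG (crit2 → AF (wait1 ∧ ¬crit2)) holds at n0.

States satisfying crit2 → AF (wait1 ∧ ¬crit2): {n3, n5}.
States satisfying AG (crit2 → AF (wait1 ∧ ¬crit2)): ∅.
n0 is reachable from n0 and violates crit2 → AF (wait1 ∧ ¬crit2), so AG fails at n0.
n0 ∉ Sat(AG (crit2 → AF (wait1 ∧ ¬crit2))).

No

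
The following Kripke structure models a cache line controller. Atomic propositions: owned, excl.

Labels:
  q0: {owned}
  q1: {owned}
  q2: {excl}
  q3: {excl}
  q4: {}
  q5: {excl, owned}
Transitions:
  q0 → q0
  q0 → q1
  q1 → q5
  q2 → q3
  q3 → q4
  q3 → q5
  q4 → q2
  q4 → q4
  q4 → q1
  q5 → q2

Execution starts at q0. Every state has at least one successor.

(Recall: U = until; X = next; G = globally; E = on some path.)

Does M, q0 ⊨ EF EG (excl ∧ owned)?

Does not hold

States satisfying EG (excl ∧ owned): ∅.
States satisfying EF EG (excl ∧ owned): ∅.
No suitable path/successor from q0 witnesses the formula.
q0 ∉ Sat(EF EG (excl ∧ owned)).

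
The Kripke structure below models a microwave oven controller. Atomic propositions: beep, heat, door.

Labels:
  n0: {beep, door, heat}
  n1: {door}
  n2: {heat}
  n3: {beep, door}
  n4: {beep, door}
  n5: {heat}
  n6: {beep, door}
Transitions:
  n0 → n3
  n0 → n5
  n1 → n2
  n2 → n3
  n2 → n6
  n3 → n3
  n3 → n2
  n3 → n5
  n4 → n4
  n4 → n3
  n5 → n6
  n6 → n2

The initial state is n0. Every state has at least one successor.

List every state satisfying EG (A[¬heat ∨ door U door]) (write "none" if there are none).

States satisfying A[¬heat ∨ door U door]: {n0, n1, n3, n4, n6}.
States satisfying EG (A[¬heat ∨ door U door]): {n0, n3, n4}.

{n0, n3, n4}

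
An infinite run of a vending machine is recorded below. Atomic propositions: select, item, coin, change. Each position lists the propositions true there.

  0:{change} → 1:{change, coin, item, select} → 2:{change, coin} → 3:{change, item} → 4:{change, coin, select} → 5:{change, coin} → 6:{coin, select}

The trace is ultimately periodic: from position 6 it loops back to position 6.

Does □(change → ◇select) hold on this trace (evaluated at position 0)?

change → ◇select holds at every position 0..6, and those are all positions ever visited, so □(change → ◇select) holds.
Positions where change holds: 0, 1, 2, 3, 4, 5.
Check ◇select at each: 0→ok, 1→ok, 2→ok, 3→ok, 4→ok, 5→ok.

Satisfied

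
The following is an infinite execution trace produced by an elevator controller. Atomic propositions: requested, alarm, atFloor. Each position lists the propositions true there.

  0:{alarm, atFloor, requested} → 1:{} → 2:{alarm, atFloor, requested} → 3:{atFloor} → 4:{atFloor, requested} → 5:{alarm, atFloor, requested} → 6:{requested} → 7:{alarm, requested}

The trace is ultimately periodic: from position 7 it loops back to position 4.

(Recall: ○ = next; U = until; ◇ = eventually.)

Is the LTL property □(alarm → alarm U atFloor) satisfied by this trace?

alarm → alarm U atFloor holds at every position 0..7, and those are all positions ever visited, so □(alarm → alarm U atFloor) holds.
Positions where alarm holds: 0, 2, 5, 7.
Check alarm U atFloor at each: 0→ok, 2→ok, 5→ok, 7→ok.

Satisfied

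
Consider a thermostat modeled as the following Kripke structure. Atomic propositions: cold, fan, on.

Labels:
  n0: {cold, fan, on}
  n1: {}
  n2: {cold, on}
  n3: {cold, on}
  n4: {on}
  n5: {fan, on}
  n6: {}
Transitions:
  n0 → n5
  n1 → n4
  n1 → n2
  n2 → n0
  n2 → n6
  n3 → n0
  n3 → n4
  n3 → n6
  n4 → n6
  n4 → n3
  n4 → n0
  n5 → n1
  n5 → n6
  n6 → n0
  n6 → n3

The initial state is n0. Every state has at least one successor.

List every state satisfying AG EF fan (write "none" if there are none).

States satisfying EF fan: {n0, n1, n2, n3, n4, n5, n6}.
States satisfying AG EF fan: {n0, n1, n2, n3, n4, n5, n6}.

{n0, n1, n2, n3, n4, n5, n6}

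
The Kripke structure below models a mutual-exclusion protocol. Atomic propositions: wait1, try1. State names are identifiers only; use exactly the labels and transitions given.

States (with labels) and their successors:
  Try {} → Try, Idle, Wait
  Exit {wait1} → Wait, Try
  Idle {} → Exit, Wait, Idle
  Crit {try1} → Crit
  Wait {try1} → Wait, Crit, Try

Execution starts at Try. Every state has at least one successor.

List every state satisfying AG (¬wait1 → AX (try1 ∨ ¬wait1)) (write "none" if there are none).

States satisfying ¬wait1 → AX (try1 ∨ ¬wait1): {Try, Exit, Crit, Wait}.
States satisfying AG (¬wait1 → AX (try1 ∨ ¬wait1)): {Crit}.

{Crit}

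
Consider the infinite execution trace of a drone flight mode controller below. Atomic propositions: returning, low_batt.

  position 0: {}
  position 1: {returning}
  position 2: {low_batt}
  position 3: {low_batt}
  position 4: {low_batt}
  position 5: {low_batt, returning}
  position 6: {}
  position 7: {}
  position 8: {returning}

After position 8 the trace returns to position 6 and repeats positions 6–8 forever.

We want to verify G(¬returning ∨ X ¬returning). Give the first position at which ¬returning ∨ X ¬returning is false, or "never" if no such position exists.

¬returning ∨ X ¬returning holds at every position 0..8, and those are all the positions the trace ever visits, so the invariant G(¬returning ∨ X ¬returning) is never violated.

never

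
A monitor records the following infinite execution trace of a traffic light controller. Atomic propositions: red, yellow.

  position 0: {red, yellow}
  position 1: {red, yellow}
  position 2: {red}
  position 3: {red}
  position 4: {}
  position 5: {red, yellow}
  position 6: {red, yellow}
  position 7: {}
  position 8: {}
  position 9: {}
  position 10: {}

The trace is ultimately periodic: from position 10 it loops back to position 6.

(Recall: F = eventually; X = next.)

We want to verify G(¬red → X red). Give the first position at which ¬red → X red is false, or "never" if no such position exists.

7

Check ¬red → X red at each position in order: 0 ✓, 1 ✓, 2 ✓, 3 ✓, 4 ✓, 5 ✓, 6 ✓.
At position 7 the labels are {} and the next position 8 has {}, so ¬red → X red is false there. This is the first violation.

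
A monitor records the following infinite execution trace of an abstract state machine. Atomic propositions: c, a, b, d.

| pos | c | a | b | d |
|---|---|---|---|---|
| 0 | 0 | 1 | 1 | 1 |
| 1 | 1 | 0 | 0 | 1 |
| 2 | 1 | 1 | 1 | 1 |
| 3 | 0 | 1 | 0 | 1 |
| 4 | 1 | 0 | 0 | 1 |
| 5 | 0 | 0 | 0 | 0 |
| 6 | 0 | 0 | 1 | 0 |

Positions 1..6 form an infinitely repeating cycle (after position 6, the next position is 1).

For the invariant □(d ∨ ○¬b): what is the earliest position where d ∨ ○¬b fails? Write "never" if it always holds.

Check d ∨ ○¬b at each position in order: 0 ✓, 1 ✓, 2 ✓, 3 ✓, 4 ✓.
At position 5 the labels are {} and the next position 6 has {b}, so d ∨ ○¬b is false there. This is the first violation.

5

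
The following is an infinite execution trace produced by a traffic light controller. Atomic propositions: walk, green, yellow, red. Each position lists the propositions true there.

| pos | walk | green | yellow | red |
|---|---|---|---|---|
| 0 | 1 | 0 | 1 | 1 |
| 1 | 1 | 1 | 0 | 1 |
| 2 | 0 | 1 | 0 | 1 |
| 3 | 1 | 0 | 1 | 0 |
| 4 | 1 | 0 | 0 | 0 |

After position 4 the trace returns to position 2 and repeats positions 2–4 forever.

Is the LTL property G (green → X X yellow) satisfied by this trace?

green → X X yellow must hold at every position from 0 onward. It fails at position 2, so G (green → X X yellow) is false.
Positions where green holds: 1, 2.
Check X X yellow at each: 1→ok, 2→fails.

Violated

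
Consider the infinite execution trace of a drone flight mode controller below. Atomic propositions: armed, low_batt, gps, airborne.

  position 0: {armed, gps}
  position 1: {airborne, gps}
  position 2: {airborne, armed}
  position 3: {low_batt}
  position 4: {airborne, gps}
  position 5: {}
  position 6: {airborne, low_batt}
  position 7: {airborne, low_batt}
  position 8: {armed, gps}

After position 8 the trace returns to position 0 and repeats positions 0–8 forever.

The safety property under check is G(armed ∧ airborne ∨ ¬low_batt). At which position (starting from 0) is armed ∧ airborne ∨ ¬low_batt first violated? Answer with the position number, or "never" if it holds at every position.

Check armed ∧ airborne ∨ ¬low_batt at each position in order: 0 ✓, 1 ✓, 2 ✓.
At position 3 the labels are {low_batt}, so armed ∧ airborne ∨ ¬low_batt is false there. This is the first violation.

3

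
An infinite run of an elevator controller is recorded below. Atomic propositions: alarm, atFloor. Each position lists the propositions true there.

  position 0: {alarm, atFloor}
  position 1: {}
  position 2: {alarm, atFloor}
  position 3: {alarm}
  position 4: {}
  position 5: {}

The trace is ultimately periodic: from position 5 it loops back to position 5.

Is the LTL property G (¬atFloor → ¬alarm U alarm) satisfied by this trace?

¬atFloor → ¬alarm U alarm must hold at every position from 0 onward. It fails at position 4, so G (¬atFloor → ¬alarm U alarm) is false.
Positions where ¬atFloor holds: 1, 3, 4, 5.
Check ¬alarm U alarm at each: 1→ok, 3→ok, 4→fails, 5→fails.

No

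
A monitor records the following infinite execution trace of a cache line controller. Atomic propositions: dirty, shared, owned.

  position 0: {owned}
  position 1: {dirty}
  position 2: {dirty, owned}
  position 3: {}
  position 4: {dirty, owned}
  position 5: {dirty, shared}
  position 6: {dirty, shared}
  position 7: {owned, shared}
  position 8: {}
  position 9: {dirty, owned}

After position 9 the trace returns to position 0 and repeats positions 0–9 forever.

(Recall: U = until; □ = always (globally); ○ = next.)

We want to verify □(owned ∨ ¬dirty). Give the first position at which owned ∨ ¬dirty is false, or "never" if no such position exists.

Check owned ∨ ¬dirty at each position in order: 0 ✓.
At position 1 the labels are {dirty}, so owned ∨ ¬dirty is false there. This is the first violation.

1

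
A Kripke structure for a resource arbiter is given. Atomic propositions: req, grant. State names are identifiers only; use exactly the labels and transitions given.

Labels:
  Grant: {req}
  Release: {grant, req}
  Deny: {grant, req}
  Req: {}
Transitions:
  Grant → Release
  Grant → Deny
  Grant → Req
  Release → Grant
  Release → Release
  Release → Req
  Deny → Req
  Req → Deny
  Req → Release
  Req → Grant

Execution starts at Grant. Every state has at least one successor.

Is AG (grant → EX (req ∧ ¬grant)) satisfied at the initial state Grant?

Does not hold

States satisfying grant → EX (req ∧ ¬grant): {Grant, Release, Req}.
States satisfying AG (grant → EX (req ∧ ¬grant)): ∅.
Deny is reachable from Grant and violates grant → EX (req ∧ ¬grant), so AG fails at Grant.
Grant ∉ Sat(AG (grant → EX (req ∧ ¬grant))).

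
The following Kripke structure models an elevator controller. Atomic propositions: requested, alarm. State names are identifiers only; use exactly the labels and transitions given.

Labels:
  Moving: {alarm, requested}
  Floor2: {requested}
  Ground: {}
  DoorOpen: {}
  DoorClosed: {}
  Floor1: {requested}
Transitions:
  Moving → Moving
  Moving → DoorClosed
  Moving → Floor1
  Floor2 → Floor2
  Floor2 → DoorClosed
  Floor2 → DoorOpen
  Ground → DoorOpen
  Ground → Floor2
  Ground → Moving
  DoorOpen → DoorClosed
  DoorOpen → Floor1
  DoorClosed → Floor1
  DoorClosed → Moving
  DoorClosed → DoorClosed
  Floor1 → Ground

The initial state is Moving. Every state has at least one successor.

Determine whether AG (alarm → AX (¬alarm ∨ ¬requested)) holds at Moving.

Violated

States satisfying alarm → AX (¬alarm ∨ ¬requested): {Floor2, Ground, DoorOpen, DoorClosed, Floor1}.
States satisfying AG (alarm → AX (¬alarm ∨ ¬requested)): ∅.
Moving is reachable from Moving and violates alarm → AX (¬alarm ∨ ¬requested), so AG fails at Moving.
Moving ∉ Sat(AG (alarm → AX (¬alarm ∨ ¬requested))).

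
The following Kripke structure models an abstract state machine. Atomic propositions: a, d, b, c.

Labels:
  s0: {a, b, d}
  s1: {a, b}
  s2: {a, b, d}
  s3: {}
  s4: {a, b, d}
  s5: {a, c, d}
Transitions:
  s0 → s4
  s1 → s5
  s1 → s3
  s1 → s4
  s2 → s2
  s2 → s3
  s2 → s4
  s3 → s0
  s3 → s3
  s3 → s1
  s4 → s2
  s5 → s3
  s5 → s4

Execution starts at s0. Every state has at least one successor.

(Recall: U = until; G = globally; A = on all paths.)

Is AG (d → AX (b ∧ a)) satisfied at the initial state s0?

No

States satisfying d → AX (b ∧ a): {s0, s1, s3, s4}.
States satisfying AG (d → AX (b ∧ a)): ∅.
s2 is reachable from s0 and violates d → AX (b ∧ a), so AG fails at s0.
s0 ∉ Sat(AG (d → AX (b ∧ a))).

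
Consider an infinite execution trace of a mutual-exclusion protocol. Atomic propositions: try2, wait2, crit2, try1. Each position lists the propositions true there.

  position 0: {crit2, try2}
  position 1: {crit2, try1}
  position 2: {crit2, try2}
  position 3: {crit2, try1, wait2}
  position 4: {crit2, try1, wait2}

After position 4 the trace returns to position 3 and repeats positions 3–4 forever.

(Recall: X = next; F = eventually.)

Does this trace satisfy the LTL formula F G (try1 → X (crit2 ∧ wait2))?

Yes

G (try1 → X (crit2 ∧ wait2)) holds at position 2, which is reachable from 0, so F G (try1 → X (crit2 ∧ wait2)) holds.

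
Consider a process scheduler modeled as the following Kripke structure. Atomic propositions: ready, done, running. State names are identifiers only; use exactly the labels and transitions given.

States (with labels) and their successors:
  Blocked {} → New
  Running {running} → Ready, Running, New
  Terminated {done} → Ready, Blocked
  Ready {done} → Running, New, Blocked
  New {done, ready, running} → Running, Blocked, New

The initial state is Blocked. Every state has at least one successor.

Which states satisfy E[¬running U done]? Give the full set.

{Blocked, Terminated, Ready, New}

States satisfying ¬running: {Blocked, Terminated, Ready}.
States satisfying done: {Terminated, Ready, New}.
States satisfying E[¬running U done]: {Blocked, Terminated, Ready, New}.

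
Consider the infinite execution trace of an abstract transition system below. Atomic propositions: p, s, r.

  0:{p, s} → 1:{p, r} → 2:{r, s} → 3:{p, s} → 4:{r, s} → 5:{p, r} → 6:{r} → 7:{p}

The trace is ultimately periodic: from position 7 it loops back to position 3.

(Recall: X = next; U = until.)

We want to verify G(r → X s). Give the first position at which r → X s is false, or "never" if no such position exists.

Check r → X s at each position in order: 0 ✓, 1 ✓, 2 ✓, 3 ✓.
At position 4 the labels are {r, s} and the next position 5 has {p, r}, so r → X s is false there. This is the first violation.

4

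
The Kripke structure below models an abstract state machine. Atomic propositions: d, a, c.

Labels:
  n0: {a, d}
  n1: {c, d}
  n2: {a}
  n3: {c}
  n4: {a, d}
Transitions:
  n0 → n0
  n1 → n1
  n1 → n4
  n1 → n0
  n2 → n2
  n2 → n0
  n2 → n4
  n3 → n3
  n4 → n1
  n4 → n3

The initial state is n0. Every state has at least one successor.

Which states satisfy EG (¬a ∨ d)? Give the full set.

States satisfying ¬a ∨ d: {n0, n1, n3, n4}.
States satisfying EG (¬a ∨ d): {n0, n1, n3, n4}.

{n0, n1, n3, n4}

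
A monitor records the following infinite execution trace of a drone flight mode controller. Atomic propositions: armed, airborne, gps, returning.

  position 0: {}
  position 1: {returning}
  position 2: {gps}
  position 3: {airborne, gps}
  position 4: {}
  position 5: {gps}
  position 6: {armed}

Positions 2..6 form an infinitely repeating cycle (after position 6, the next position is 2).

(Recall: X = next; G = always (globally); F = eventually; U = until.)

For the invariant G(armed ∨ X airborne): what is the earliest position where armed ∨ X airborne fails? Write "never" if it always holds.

At position 0 the labels are {} and the next position 1 has {returning}, so armed ∨ X airborne is false there. This is the first violation.

0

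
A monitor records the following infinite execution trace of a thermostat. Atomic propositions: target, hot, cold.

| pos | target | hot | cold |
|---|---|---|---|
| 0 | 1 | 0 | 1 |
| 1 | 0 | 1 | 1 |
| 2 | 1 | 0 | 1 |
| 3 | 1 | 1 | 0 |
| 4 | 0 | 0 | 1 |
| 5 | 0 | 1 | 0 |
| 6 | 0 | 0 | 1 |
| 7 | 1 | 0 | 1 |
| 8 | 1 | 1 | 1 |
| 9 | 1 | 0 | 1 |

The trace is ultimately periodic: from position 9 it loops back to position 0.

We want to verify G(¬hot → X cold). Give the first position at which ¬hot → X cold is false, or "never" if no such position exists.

Check ¬hot → X cold at each position in order: 0 ✓, 1 ✓.
At position 2 the labels are {cold, target} and the next position 3 has {hot, target}, so ¬hot → X cold is false there. This is the first violation.

2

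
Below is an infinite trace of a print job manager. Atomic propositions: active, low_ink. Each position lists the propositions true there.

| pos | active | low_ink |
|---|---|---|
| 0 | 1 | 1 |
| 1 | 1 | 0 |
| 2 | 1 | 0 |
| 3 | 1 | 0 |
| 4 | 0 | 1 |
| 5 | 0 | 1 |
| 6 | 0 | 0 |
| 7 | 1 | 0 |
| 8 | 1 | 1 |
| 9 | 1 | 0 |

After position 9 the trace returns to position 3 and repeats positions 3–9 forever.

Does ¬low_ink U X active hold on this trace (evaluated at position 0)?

Walking from position 0: X active first holds at position 0, and ¬low_ink holds at every earlier position along the way, so ¬low_ink U X active holds.

Satisfied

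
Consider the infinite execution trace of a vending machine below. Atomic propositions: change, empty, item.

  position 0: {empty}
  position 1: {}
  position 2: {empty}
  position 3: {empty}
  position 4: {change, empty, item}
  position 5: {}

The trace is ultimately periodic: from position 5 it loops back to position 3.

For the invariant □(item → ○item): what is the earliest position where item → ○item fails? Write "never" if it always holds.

4

Check item → ○item at each position in order: 0 ✓, 1 ✓, 2 ✓, 3 ✓.
At position 4 the labels are {change, empty, item} and the next position 5 has {}, so item → ○item is false there. This is the first violation.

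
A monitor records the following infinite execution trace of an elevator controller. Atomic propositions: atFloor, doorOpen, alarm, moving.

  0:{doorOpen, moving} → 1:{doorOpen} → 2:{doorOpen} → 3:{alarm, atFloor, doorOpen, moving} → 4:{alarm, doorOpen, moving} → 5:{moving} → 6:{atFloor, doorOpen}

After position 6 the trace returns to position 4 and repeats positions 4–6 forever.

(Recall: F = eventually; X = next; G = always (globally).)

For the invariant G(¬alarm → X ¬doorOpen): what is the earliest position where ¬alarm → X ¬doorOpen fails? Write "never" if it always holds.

At position 0 the labels are {doorOpen, moving} and the next position 1 has {doorOpen}, so ¬alarm → X ¬doorOpen is false there. This is the first violation.

0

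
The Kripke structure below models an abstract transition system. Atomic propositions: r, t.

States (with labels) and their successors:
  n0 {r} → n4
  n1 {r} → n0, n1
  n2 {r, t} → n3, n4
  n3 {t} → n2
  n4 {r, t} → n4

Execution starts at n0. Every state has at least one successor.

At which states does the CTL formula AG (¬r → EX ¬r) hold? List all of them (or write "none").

{n0, n1, n4}

States satisfying ¬r → EX ¬r: {n0, n1, n2, n4}.
States satisfying AG (¬r → EX ¬r): {n0, n1, n4}.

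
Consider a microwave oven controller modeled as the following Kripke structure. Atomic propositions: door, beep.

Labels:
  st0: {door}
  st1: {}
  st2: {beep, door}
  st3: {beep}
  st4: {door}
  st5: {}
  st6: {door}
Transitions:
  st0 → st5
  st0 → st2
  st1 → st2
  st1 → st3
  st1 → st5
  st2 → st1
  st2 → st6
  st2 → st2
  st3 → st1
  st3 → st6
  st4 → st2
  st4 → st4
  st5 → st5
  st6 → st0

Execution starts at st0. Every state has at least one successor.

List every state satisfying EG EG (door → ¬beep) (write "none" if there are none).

{st0, st1, st3, st4, st5, st6}

States satisfying EG (door → ¬beep): {st0, st1, st3, st4, st5, st6}.
States satisfying EG EG (door → ¬beep): {st0, st1, st3, st4, st5, st6}.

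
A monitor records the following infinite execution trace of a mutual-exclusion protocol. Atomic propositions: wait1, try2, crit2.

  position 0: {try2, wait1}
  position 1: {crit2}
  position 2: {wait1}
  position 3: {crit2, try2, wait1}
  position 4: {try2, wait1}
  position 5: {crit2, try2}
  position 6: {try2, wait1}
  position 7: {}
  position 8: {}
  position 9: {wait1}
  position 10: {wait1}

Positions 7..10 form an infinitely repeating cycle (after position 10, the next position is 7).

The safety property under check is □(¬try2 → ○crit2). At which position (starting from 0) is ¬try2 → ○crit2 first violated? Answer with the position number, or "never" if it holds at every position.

1

Check ¬try2 → ○crit2 at each position in order: 0 ✓.
At position 1 the labels are {crit2} and the next position 2 has {wait1}, so ¬try2 → ○crit2 is false there. This is the first violation.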